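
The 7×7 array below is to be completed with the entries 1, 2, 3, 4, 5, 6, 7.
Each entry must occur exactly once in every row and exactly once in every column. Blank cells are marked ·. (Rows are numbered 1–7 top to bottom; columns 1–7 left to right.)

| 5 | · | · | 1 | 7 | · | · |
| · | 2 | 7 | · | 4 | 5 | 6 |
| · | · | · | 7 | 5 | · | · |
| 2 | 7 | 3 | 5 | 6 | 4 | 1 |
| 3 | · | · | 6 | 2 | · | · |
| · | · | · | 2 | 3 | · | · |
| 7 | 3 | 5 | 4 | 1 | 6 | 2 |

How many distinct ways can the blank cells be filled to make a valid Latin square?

7

Row 1, column 2: eliminating its row and column leaves {4, 6}.
Row 1, column 3: eliminating its row and column leaves {2, 4, 6}.
Row 1, column 6: eliminating its row and column leaves {2, 3}.
Row 1, column 7: eliminating its row and column leaves {3, 4}.
Row 2, column 1: eliminating its row and column leaves {1}.
Row 2, column 4: eliminating its row and column leaves {3}.
Row 3, column 1: eliminating its row and column leaves {1, 4, 6}.
Row 3, column 2: eliminating its row and column leaves {1, 4, 6}.
Row 3, column 3: eliminating its row and column leaves {1, 2, 4, 6}.
Row 3, column 6: eliminating its row and column leaves {1, 2, 3}.
Row 3, column 7: eliminating its row and column leaves {3, 4}.
Row 5, column 2: eliminating its row and column leaves {1, 4, 5}.
Row 5, column 3: eliminating its row and column leaves {1, 4}.
Row 5, column 6: eliminating its row and column leaves {1, 7}.
Row 5, column 7: eliminating its row and column leaves {4, 5, 7}.
Row 6, column 1: eliminating its row and column leaves {1, 4, 6}.
Row 6, column 2: eliminating its row and column leaves {1, 4, 5, 6}.
Row 6, column 3: eliminating its row and column leaves {1, 4, 6}.
Row 6, column 6: eliminating its row and column leaves {1, 7}.
Row 6, column 7: eliminating its row and column leaves {4, 5, 7}.
Enumerating the assignments across these blanks that avoid any row or column repeat gives 7 completions.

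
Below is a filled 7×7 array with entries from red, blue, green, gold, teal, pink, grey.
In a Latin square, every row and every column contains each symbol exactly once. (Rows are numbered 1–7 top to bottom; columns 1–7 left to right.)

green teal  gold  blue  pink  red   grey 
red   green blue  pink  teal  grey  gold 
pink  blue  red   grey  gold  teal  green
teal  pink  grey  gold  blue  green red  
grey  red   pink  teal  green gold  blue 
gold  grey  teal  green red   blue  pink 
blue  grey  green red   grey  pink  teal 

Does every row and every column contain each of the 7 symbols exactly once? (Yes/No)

Column 2 contains grey twice (at rows 6 and 7), so it is not a permutation.

No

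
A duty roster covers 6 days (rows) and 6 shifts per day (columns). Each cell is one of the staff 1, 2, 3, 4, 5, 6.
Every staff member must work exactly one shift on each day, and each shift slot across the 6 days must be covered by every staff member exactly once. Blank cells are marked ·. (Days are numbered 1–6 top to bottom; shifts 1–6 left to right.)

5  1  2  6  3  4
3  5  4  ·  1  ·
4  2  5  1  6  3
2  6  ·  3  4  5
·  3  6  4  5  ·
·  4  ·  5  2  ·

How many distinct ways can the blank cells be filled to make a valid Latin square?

Day 2, shift 4: eliminating its day and shift leaves {2}.
Day 2, shift 6: eliminating its day and shift leaves {2, 6}.
Day 4, shift 3: eliminating its day and shift leaves {1}.
Day 5, shift 1: eliminating its day and shift leaves {1}.
Day 5, shift 6: eliminating its day and shift leaves {1, 2}.
Day 6, shift 1: eliminating its day and shift leaves {1, 6}.
Day 6, shift 3: eliminating its day and shift leaves {1, 3}.
Day 6, shift 6: eliminating its day and shift leaves {1, 6}.
Only one assignment across all blanks avoids any day or shift repeat, giving 1 completion.

1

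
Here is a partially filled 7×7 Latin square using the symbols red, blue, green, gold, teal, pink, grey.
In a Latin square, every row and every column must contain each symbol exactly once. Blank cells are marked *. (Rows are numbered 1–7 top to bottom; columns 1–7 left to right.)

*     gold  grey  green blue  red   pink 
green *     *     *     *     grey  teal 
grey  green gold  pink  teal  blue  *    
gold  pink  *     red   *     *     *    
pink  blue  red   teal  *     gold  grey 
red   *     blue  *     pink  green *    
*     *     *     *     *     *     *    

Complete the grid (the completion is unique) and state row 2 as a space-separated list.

Row 2, column 2: row 2 has {green, teal, grey} and column 2 has {blue, green, gold, pink}, leaving only red.
Row 2, column 3: row 2 has {red, green, teal, grey} and column 3 has {red, blue, gold, grey}, leaving only pink.
Row 2, column 5: row 2 has {red, green, teal, pink, grey} and column 5 has {blue, teal, pink}, leaving only gold.
Row 2, column 4: row 2 has {red, green, gold, teal, pink, grey} and column 4 has {red, green, teal, pink}, leaving only blue.
So row 2 reads: green red pink blue gold grey teal.

green red pink blue gold grey teal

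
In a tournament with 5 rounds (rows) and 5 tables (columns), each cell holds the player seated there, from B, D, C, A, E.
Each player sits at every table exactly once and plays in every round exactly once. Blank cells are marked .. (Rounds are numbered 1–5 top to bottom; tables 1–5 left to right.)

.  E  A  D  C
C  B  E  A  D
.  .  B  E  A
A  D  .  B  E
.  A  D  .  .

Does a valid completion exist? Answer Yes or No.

Yes

No round or table among the givens repeats a symbol, and propagating forced cells runs into no contradiction.
One valid completion exists (for instance, B E A D C / C B E A D / D C B E A / A D C B E / E A D C B).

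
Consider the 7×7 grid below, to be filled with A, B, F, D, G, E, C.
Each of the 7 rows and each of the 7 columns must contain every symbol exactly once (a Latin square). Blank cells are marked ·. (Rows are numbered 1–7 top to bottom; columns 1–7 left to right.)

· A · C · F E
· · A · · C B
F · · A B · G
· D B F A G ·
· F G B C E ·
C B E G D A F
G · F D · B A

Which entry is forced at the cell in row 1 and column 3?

D

Row 1 already has {A, F, E, C} and column 3 already has {A, B, F, G, E}, so row 1, column 3 must be D.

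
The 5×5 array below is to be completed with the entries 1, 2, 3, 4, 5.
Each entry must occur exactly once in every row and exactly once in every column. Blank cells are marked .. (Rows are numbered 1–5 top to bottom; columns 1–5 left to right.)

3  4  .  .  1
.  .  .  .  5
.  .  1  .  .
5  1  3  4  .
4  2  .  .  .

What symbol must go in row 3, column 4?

Row 2, column 2: row 2 has {5} and column 2 has {1, 2, 4}, leaving only 3.
Row 3, column 1: row 3 has {1} and column 1 has {3, 4, 5}, leaving only 2.
Row 2, column 1: row 2 has {3, 5} and column 1 has {2, 3, 4, 5}, leaving only 1.
Row 2, column 4: row 2 has {1, 3, 5} and column 4 has {4}, leaving only 2.
Row 1, column 4: row 1 has {1, 3, 4} and column 4 has {2, 4}, leaving only 5.
Row 3 already has {1, 2} and column 4 already has {2, 4, 5}, so row 3, column 4 must be 3.

3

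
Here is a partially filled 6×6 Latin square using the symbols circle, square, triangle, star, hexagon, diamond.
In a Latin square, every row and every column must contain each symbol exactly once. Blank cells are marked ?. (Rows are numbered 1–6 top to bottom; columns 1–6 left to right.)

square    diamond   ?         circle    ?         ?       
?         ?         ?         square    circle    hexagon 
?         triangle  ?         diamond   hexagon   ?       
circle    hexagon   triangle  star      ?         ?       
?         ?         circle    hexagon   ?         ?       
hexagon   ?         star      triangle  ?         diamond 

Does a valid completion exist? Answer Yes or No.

Yes

No row or column among the givens repeats a symbol, and propagating forced cells runs into no contradiction.
One valid completion exists (for instance, square diamond hexagon circle star triangle / triangle star diamond square circle hexagon / star triangle square diamond hexagon circle / circle hexagon triangle star diamond square / diamond square circle hexagon triangle star / hexagon circle star triangle square diamond).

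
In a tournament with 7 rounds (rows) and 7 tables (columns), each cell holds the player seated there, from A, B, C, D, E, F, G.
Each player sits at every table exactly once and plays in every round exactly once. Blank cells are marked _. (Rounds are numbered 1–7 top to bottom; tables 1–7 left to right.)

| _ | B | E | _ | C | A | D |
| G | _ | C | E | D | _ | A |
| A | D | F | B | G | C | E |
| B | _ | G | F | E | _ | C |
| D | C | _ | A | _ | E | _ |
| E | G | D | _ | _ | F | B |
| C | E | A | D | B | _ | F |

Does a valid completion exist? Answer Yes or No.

No round or table among the givens repeats a symbol, and propagating forced cells runs into no contradiction.
One valid completion exists (for instance, F B E G C A D / G F C E D B A / A D F B G C E / B A G F E D C / D C B A F E G / E G D C A F B / C E A D B G F).

Yes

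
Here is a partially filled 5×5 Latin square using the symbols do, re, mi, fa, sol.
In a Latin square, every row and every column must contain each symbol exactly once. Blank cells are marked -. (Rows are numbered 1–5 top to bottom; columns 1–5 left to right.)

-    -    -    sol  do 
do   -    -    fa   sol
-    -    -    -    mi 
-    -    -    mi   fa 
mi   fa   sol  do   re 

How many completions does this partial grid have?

Row 1, column 1: eliminating its row and column leaves {re, fa}.
Row 1, column 2: eliminating its row and column leaves {re, mi}.
Row 1, column 3: eliminating its row and column leaves {re, mi, fa}.
Row 2, column 2: eliminating its row and column leaves {re, mi}.
Row 2, column 3: eliminating its row and column leaves {re, mi}.
Row 3, column 1: eliminating its row and column leaves {re, fa, sol}.
Row 3, column 2: eliminating its row and column leaves {do, re, sol}.
Row 3, column 3: eliminating its row and column leaves {do, re, fa}.
Row 3, column 4: eliminating its row and column leaves {re}.
Row 4, column 1: eliminating its row and column leaves {re, sol}.
Row 4, column 2: eliminating its row and column leaves {do, re, sol}.
Row 4, column 3: eliminating its row and column leaves {do, re}.
Enumerating the assignments across these blanks that avoid any row or column repeat gives 3 completions.

3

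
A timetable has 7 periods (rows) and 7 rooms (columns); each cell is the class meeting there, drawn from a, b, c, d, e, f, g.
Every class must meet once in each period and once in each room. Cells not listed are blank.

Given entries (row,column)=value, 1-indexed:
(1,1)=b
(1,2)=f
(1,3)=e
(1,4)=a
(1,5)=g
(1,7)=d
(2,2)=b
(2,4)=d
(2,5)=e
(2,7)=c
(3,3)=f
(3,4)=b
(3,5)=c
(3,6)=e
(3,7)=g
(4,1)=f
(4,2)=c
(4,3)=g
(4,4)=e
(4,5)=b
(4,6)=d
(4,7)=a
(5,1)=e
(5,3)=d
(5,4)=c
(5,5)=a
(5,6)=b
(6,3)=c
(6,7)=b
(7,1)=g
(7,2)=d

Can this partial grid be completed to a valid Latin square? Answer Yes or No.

Period 1, room 6: period 1 has {a, b, d, e, f, g} and room 6 has {b, d, e}, so it must be c.
Period 2, room 1: period 2 has {b, c, d, e} and room 1 has {b, e, f, g}, so it must be a.
Now period 2, room 3: period 2 together with room 3 already contain {a, b, c, d, e, f, g} — every symbol — so nothing can go there. The grid has no valid completion.

No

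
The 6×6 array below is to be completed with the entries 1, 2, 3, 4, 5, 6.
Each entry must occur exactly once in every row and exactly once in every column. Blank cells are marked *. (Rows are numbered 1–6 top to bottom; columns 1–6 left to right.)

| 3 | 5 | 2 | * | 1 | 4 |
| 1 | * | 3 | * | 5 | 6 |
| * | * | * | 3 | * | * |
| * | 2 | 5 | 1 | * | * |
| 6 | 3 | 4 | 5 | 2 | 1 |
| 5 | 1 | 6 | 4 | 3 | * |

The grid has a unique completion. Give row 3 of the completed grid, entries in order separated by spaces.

Row 3, column 3: row 3 has {3} and column 3 has {2, 3, 4, 5, 6}, leaving only 1.
Row 1, column 4: row 1 has {1, 2, 3, 4, 5} and column 4 has {1, 3, 4, 5}, leaving only 6.
Row 2, column 2: row 2 has {1, 3, 5, 6} and column 2 has {1, 2, 3, 5}, leaving only 4.
Row 3, column 2: row 3 has {1, 3} and column 2 has {1, 2, 3, 4, 5}, leaving only 6.
Row 3, column 5: row 3 has {1, 3, 6} and column 5 has {1, 2, 3, 5}, leaving only 4.
Row 3, column 1: row 3 has {1, 3, 4, 6} and column 1 has {1, 3, 5, 6}, leaving only 2.
Row 3, column 6: row 3 has {1, 2, 3, 4, 6} and column 6 has {1, 4, 6}, leaving only 5.
So row 3 reads: 2 6 1 3 4 5.

2 6 1 3 4 5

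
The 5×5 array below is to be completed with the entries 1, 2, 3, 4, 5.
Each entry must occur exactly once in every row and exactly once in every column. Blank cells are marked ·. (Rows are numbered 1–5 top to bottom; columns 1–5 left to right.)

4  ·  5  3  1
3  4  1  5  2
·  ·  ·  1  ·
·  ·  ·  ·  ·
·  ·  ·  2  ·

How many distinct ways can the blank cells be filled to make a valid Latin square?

Row 1, column 2: eliminating its row and column leaves {2}.
Row 3, column 1: eliminating its row and column leaves {2, 5}.
Row 3, column 2: eliminating its row and column leaves {2, 3, 5}.
Row 3, column 3: eliminating its row and column leaves {2, 3, 4}.
Row 3, column 5: eliminating its row and column leaves {3, 4, 5}.
Row 4, column 1: eliminating its row and column leaves {1, 2, 5}.
Row 4, column 2: eliminating its row and column leaves {1, 2, 3, 5}.
Row 4, column 3: eliminating its row and column leaves {2, 3, 4}.
Row 4, column 4: eliminating its row and column leaves {4}.
Row 4, column 5: eliminating its row and column leaves {3, 4, 5}.
Row 5, column 1: eliminating its row and column leaves {1, 5}.
Row 5, column 2: eliminating its row and column leaves {1, 3, 5}.
Row 5, column 3: eliminating its row and column leaves {3, 4}.
Row 5, column 5: eliminating its row and column leaves {3, 4, 5}.
Enumerating the assignments across these blanks that avoid any row or column repeat gives 6 completions.

6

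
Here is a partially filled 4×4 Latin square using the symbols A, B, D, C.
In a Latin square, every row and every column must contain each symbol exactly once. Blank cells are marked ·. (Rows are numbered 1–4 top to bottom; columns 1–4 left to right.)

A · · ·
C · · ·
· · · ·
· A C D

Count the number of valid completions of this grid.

4

Row 1, column 2: eliminating its row and column leaves {B, D, C}.
Row 1, column 3: eliminating its row and column leaves {B, D}.
Row 1, column 4: eliminating its row and column leaves {B, C}.
Row 2, column 2: eliminating its row and column leaves {B, D}.
Row 2, column 3: eliminating its row and column leaves {A, B, D}.
Row 2, column 4: eliminating its row and column leaves {A, B}.
Row 3, column 1: eliminating its row and column leaves {B, D}.
Row 3, column 2: eliminating its row and column leaves {B, D, C}.
Row 3, column 3: eliminating its row and column leaves {A, B, D}.
Row 3, column 4: eliminating its row and column leaves {A, B, C}.
Row 4, column 1: eliminating its row and column leaves {B}.
Enumerating the assignments across these blanks that avoid any row or column repeat gives 4 completions.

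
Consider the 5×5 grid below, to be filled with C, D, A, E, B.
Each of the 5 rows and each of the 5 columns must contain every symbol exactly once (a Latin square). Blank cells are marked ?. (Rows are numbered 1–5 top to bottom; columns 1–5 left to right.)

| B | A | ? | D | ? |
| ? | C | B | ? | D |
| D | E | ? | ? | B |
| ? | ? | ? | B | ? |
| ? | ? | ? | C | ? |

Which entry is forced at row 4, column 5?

Row 3, column 4: row 3 has {D, E, B} and column 4 has {C, D, B}, leaving only A.
Row 2, column 4: row 2 has {C, D, B} and column 4 has {C, D, A, B}, leaving only E.
Row 2, column 1: row 2 has {C, D, E, B} and column 1 has {D, B}, leaving only A.
Row 3, column 3: row 3 has {D, A, E, B} and column 3 has {B}, leaving only C.
Row 1, column 3: row 1 has {D, A, B} and column 3 has {C, B}, leaving only E.
Row 1, column 5: row 1 has {D, A, E, B} and column 5 has {D, B}, leaving only C.
Row 4, column 2: row 4 has {B} and column 2 has {C, A, E}, leaving only D.
Row 4, column 3: row 4 has {D, B} and column 3 has {C, E, B}, leaving only A.
Row 4 already has {D, A, B} and column 5 already has {C, D, B}, so row 4, column 5 must be E.

E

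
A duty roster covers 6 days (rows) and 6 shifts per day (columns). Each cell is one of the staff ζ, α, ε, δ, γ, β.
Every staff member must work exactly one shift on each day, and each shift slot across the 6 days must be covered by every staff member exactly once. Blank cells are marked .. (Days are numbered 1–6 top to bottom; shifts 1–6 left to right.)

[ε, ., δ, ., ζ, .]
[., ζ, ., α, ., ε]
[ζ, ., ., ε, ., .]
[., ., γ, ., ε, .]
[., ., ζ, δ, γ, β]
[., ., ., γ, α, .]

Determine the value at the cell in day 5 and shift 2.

Day 1, shift 4: day 1 has {ζ, ε, δ} and shift 4 has {α, ε, δ, γ}, leaving only β.
Day 2, shift 3: day 2 has {ζ, α, ε} and shift 3 has {ζ, δ, γ}, leaving only β.
Day 2, shift 5: day 2 has {ζ, α, ε, β} and shift 5 has {ζ, α, ε, γ}, leaving only δ.
Day 2, shift 1: day 2 has {ζ, α, ε, δ, β} and shift 1 has {ζ, ε}, leaving only γ.
Day 3, shift 3: day 3 has {ζ, ε} and shift 3 has {ζ, δ, γ, β}, leaving only α.
Day 3, shift 5: day 3 has {ζ, α, ε} and shift 5 has {ζ, α, ε, δ, γ}, leaving only β.
Day 4, shift 4: day 4 has {ε, γ} and shift 4 has {α, ε, δ, γ, β}, leaving only ζ.
Day 5, shift 1: day 5 has {ζ, δ, γ, β} and shift 1 has {ζ, ε, γ}, leaving only α.
Day 5 already has {ζ, α, δ, γ, β} and shift 2 already has {ζ}, so day 5, shift 2 must be ε.

ε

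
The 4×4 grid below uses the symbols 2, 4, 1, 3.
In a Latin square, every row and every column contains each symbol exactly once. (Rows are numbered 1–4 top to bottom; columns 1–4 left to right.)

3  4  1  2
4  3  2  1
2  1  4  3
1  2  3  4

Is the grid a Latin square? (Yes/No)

Each row is a permutation of the 4 symbols, and so is each column.

Yes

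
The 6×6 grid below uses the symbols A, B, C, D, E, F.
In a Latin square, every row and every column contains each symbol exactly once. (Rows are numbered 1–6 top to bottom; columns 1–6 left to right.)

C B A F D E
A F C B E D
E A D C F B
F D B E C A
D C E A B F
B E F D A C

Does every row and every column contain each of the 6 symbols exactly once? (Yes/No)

Each row is a permutation of the 6 symbols, and so is each column.

Yes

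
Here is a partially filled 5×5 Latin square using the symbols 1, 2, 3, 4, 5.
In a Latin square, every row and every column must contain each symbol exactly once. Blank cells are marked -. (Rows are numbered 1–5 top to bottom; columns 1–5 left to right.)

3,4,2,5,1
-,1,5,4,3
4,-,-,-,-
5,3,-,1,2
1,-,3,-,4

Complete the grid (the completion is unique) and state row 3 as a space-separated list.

4 2 1 3 5

Row 3, column 3: row 3 has {4} and column 3 has {2, 3, 5}, leaving only 1.
Row 3, column 5: row 3 has {1, 4} and column 5 has {1, 2, 3, 4}, leaving only 5.
Row 3, column 2: row 3 has {1, 4, 5} and column 2 has {1, 3, 4}, leaving only 2.
Row 3, column 4: row 3 has {1, 2, 4, 5} and column 4 has {1, 4, 5}, leaving only 3.
So row 3 reads: 4 2 1 3 5.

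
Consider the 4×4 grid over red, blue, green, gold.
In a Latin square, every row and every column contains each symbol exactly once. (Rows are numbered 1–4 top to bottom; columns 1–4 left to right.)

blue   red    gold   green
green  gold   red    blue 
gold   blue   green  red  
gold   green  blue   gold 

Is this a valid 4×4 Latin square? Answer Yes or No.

No

Column 1 contains gold twice (at rows 3 and 4), so it is not a permutation.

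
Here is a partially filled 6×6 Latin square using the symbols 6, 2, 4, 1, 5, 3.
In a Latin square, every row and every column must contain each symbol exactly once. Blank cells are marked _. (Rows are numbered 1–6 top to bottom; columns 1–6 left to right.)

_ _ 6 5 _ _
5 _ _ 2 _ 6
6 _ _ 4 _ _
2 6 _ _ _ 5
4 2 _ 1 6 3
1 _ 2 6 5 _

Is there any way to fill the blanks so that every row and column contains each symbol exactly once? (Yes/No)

Yes

No row or column among the givens repeats a symbol, and propagating forced cells runs into no contradiction.
One valid completion exists (for instance, 3 4 6 5 2 1 / 5 1 3 2 4 6 / 6 5 1 4 3 2 / 2 6 4 3 1 5 / 4 2 5 1 6 3 / 1 3 2 6 5 4).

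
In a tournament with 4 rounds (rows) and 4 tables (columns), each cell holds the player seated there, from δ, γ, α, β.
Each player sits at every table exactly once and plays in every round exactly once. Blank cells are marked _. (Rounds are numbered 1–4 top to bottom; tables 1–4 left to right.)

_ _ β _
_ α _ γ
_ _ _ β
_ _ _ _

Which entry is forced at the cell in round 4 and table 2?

Round 2, table 3: round 2 has {γ, α} and table 3 has {β}, leaving only δ.
Round 2, table 1: round 2 has {δ, γ, α} and table 1 has {}, leaving only β.
Round 4, table 2 is narrowed to {δ, γ, β}.
If it were δ, then round 3, table 2 would be left with no valid symbol.
If it were γ, then round 3, table 2 would be left with no valid symbol.
So round 4, table 2 must be β.

β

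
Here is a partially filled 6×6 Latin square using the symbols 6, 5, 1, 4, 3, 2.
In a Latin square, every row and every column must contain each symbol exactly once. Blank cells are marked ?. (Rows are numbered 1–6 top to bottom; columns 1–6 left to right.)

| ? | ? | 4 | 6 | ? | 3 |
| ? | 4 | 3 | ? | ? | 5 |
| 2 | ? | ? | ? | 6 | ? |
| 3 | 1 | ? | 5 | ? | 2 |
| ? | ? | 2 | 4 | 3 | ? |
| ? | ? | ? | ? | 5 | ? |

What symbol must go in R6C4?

3

Row 4, column 3: row 4 has {5, 1, 3, 2} and column 3 has {4, 3, 2}, leaving only 6.
Row 4, column 5: row 4 has {6, 5, 1, 3, 2} and column 5 has {6, 5, 3}, leaving only 4.
Row 6, column 3: row 6 has {5} and column 3 has {6, 4, 3, 2}, leaving only 1.
Row 3, column 3: row 3 has {6, 2} and column 3 has {6, 1, 4, 3, 2}, leaving only 5.
Row 3, column 2: row 3 has {6, 5, 2} and column 2 has {1, 4}, leaving only 3.
Row 3, column 4: row 3 has {6, 5, 3, 2} and column 4 has {6, 5, 4}, leaving only 1.
Row 2, column 4: row 2 has {5, 4, 3} and column 4 has {6, 5, 1, 4}, leaving only 2.
Row 6 already has {5, 1} and column 4 already has {6, 5, 1, 4, 2}, so row 6, column 4 must be 3.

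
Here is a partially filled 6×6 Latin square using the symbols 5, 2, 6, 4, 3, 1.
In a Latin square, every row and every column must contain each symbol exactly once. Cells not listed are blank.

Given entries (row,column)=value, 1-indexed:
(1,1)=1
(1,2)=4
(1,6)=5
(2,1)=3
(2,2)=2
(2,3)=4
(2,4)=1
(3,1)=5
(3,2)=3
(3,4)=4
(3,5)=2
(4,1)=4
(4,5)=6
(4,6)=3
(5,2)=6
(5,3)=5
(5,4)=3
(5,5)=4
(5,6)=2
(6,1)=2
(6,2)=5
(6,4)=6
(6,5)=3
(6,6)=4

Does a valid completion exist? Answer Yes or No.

No

Row 1, column 5: row 1 together with column 5 already contain {5, 2, 6, 4, 3, 1} — every symbol — so nothing can go there. The grid has no valid completion.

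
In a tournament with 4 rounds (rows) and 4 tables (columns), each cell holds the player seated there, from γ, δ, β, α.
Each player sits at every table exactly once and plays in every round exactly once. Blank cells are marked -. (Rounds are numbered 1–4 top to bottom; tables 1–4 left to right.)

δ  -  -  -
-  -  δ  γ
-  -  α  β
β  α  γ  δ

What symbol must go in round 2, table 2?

Round 2 already has {γ, δ} and table 2 already has {α}, so round 2, table 2 must be β.

β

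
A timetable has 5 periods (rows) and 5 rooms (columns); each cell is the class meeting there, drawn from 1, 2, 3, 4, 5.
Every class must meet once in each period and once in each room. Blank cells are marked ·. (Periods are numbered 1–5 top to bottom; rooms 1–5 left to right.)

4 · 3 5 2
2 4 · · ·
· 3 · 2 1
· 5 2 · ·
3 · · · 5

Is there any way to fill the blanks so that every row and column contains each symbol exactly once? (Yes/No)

Yes

No period or room among the givens repeats a symbol, and propagating forced cells runs into no contradiction.
One valid completion exists (for instance, 4 1 3 5 2 / 2 4 5 1 3 / 5 3 4 2 1 / 1 5 2 3 4 / 3 2 1 4 5).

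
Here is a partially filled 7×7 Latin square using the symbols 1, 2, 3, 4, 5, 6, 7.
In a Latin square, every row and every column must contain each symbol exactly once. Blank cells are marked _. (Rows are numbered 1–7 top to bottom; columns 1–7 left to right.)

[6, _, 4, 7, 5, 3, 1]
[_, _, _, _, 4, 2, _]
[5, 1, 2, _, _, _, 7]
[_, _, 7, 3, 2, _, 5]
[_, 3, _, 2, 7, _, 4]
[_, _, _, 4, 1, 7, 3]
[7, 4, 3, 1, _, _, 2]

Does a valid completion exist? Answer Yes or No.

Yes

No row or column among the givens repeats a symbol, and propagating forced cells runs into no contradiction.
One valid completion exists (for instance, 6 2 4 7 5 3 1 / 3 7 1 5 4 2 6 / 5 1 2 6 3 4 7 / 4 6 7 3 2 1 5 / 1 3 5 2 7 6 4 / 2 5 6 4 1 7 3 / 7 4 3 1 6 5 2).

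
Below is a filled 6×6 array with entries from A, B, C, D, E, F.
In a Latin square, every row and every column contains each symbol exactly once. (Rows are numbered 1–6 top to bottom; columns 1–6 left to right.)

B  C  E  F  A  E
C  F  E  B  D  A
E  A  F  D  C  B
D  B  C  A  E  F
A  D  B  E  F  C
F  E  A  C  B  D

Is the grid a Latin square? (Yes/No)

No

Column 3 contains E twice (at rows 1 and 2), so it is not a permutation.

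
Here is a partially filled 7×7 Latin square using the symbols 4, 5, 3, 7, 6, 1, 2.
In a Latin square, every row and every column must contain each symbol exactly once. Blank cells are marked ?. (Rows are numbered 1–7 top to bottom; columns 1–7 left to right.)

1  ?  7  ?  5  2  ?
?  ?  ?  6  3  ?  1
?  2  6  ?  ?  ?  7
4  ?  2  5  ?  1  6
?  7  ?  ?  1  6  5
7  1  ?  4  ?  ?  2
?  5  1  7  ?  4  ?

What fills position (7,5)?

Row 1, column 4: row 1 has {5, 7, 1, 2} and column 4 has {4, 5, 7, 6}, leaving only 3.
Row 1, column 7: row 1 has {5, 3, 7, 1, 2} and column 7 has {5, 7, 6, 1, 2}, leaving only 4.
Row 1, column 2: row 1 has {4, 5, 3, 7, 1, 2} and column 2 has {5, 7, 1, 2}, leaving only 6.
Row 2, column 2: row 2 has {3, 6, 1} and column 2 has {5, 7, 6, 1, 2}, leaving only 4.
Row 2, column 3: row 2 has {4, 3, 6, 1} and column 3 has {7, 6, 1, 2}, leaving only 5.
Row 2, column 1: row 2 has {4, 5, 3, 6, 1} and column 1 has {4, 7, 1}, leaving only 2.
Row 2, column 6: row 2 has {4, 5, 3, 6, 1, 2} and column 6 has {4, 6, 1, 2}, leaving only 7.
Row 3, column 4: row 3 has {7, 6, 2} and column 4 has {4, 5, 3, 7, 6}, leaving only 1.
Row 3, column 5: row 3 has {7, 6, 1, 2} and column 5 has {5, 3, 1}, leaving only 4.
Row 4, column 2: row 4 has {4, 5, 6, 1, 2} and column 2 has {4, 5, 7, 6, 1, 2}, leaving only 3.
Row 4, column 5: row 4 has {4, 5, 3, 6, 1, 2} and column 5 has {4, 5, 3, 1}, leaving only 7.
Row 5, column 1: row 5 has {5, 7, 6, 1} and column 1 has {4, 7, 1, 2}, leaving only 3.
Row 3, column 1: row 3 has {4, 7, 6, 1, 2} and column 1 has {4, 3, 7, 1, 2}, leaving only 5.
Row 3, column 6: row 3 has {4, 5, 7, 6, 1, 2} and column 6 has {4, 7, 6, 1, 2}, leaving only 3.
Row 5, column 3: row 5 has {5, 3, 7, 6, 1} and column 3 has {5, 7, 6, 1, 2}, leaving only 4.
Row 5, column 4: row 5 has {4, 5, 3, 7, 6, 1} and column 4 has {4, 5, 3, 7, 6, 1}, leaving only 2.
Row 6, column 3: row 6 has {4, 7, 1, 2} and column 3 has {4, 5, 7, 6, 1, 2}, leaving only 3.
Row 6, column 5: row 6 has {4, 3, 7, 1, 2} and column 5 has {4, 5, 3, 7, 1}, leaving only 6.
Row 7 already has {4, 5, 7, 1} and column 5 already has {4, 5, 3, 7, 6, 1}, so row 7, column 5 must be 2.

2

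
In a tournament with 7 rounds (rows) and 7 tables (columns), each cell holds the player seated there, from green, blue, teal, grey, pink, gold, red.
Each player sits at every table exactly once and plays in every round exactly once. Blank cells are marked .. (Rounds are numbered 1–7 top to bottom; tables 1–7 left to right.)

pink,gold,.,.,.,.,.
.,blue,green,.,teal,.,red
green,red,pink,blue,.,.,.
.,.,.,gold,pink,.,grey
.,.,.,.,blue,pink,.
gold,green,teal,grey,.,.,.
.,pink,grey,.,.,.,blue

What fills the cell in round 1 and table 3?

Round 2, table 1: round 2 has {green, blue, teal, red} and table 1 has {green, pink, gold}, leaving only grey.
Round 2, table 4: round 2 has {green, blue, teal, grey, red} and table 4 has {blue, grey, gold}, leaving only pink.
Round 2, table 6: round 2 has {green, blue, teal, grey, pink, red} and table 6 has {pink}, leaving only gold.
Round 4, table 2: round 4 has {grey, pink, gold} and table 2 has {green, blue, pink, gold, red}, leaving only teal.
Round 5, table 2: round 5 has {blue, pink} and table 2 has {green, blue, teal, pink, gold, red}, leaving only grey.
Round 6, table 5: round 6 has {green, teal, grey, gold} and table 5 has {blue, teal, pink}, leaving only red.
Round 6, table 6: round 6 has {green, teal, grey, gold, red} and table 6 has {pink, gold}, leaving only blue.
Round 6, table 7: round 6 has {green, blue, teal, grey, gold, red} and table 7 has {blue, grey, red}, leaving only pink.
Round 1, table 3 is narrowed to {blue, red}.
If it were red, then round 7, table 1 would be left with no valid symbol.
So round 1, table 3 must be blue.

blue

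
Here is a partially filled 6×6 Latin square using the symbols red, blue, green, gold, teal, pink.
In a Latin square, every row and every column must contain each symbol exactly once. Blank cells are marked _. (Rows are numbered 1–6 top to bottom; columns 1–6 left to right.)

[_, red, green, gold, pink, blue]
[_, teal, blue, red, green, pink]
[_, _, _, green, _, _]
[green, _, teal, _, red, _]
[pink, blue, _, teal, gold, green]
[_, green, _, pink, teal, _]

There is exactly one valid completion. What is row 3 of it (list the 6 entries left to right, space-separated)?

Row 3, column 5: row 3 has {green} and column 5 has {red, green, gold, teal, pink}, leaving only blue.
Row 1, column 1: row 1 has {red, blue, green, gold, pink} and column 1 has {green, pink}, leaving only teal.
Row 2, column 1: row 2 has {red, blue, green, teal, pink} and column 1 has {green, teal, pink}, leaving only gold.
Row 3, column 1: row 3 has {blue, green} and column 1 has {green, gold, teal, pink}, leaving only red.
Row 4, column 4: row 4 has {red, green, teal} and column 4 has {red, green, gold, teal, pink}, leaving only blue.
Row 4, column 6: row 4 has {red, blue, green, teal} and column 6 has {blue, green, pink}, leaving only gold.
Row 3, column 6: row 3 has {red, blue, green} and column 6 has {blue, green, gold, pink}, leaving only teal.
Row 4, column 2: row 4 has {red, blue, green, gold, teal} and column 2 has {red, blue, green, teal}, leaving only pink.
Row 3, column 2: row 3 has {red, blue, green, teal} and column 2 has {red, blue, green, teal, pink}, leaving only gold.
Row 3, column 3: row 3 has {red, blue, green, gold, teal} and column 3 has {blue, green, teal}, leaving only pink.
So row 3 reads: red gold pink green blue teal.

red gold pink green blue teal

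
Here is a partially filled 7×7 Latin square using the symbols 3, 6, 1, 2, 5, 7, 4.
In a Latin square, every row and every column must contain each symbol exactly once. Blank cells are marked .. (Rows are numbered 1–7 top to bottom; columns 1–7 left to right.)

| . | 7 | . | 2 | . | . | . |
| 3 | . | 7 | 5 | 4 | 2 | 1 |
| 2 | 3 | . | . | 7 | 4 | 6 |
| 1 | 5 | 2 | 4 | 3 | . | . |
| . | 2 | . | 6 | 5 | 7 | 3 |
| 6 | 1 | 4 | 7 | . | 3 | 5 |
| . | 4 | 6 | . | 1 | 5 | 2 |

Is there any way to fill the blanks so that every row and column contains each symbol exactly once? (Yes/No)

No row or column among the givens repeats a symbol, and propagating forced cells runs into no contradiction.
One valid completion exists (for instance, 5 7 3 2 6 1 4 / 3 6 7 5 4 2 1 / 2 3 5 1 7 4 6 / 1 5 2 4 3 6 7 / 4 2 1 6 5 7 3 / 6 1 4 7 2 3 5 / 7 4 6 3 1 5 2).

Yes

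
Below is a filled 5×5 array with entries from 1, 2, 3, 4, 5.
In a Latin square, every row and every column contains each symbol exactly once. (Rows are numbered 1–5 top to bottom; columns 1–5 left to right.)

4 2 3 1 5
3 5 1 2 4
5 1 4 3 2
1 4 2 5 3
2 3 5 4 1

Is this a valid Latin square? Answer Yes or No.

Yes

Each row is a permutation of the 5 symbols, and so is each column.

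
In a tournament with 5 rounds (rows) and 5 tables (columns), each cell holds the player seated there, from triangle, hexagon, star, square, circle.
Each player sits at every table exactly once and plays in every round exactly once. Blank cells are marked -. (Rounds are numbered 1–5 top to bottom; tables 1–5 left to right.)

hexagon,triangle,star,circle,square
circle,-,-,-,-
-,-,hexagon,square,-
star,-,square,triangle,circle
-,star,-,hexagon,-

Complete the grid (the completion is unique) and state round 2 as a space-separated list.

Round 2, table 3: round 2 has {circle} and table 3 has {hexagon, star, square}, leaving only triangle.
Round 2, table 4: round 2 has {triangle, circle} and table 4 has {triangle, hexagon, square, circle}, leaving only star.
Round 2, table 5: round 2 has {triangle, star, circle} and table 5 has {square, circle}, leaving only hexagon.
Round 2, table 2: round 2 has {triangle, hexagon, star, circle} and table 2 has {triangle, star}, leaving only square.
So round 2 reads: circle square triangle star hexagon.

circle square triangle star hexagon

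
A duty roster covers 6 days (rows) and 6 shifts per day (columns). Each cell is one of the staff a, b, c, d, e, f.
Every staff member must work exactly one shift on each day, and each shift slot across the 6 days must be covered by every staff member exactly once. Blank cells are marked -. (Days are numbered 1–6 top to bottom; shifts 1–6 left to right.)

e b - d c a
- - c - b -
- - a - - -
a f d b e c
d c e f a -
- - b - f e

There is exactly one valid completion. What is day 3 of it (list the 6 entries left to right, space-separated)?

b e a c d f

Day 3, shift 5: day 3 has {a} and shift 5 has {a, b, c, e, f}, leaving only d.
Day 3, shift 2: day 3 has {a, d} and shift 2 has {b, c, f}, leaving only e.
Day 3, shift 4: day 3 has {a, d, e} and shift 4 has {b, d, f}, leaving only c.
Day 1, shift 3: day 1 has {a, b, c, d, e} and shift 3 has {a, b, c, d, e}, leaving only f.
Day 2, shift 1: day 2 has {b, c} and shift 1 has {a, d, e}, leaving only f.
Day 3, shift 1: day 3 has {a, c, d, e} and shift 1 has {a, d, e, f}, leaving only b.
Day 3, shift 6: day 3 has {a, b, c, d, e} and shift 6 has {a, c, e}, leaving only f.
So day 3 reads: b e a c d f.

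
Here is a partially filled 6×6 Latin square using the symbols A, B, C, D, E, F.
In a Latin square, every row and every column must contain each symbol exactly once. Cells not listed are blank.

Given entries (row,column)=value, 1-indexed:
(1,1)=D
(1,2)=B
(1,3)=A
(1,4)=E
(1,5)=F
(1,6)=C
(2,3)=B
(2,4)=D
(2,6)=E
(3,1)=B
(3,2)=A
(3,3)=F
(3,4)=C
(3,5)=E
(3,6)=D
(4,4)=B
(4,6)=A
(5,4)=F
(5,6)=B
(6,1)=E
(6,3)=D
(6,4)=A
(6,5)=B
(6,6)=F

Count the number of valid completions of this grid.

Row 2, column 1: eliminating its row and column leaves {A, C, F}.
Row 2, column 2: eliminating its row and column leaves {C, F}.
Row 2, column 5: eliminating its row and column leaves {A, C}.
Row 4, column 1: eliminating its row and column leaves {C, F}.
Row 4, column 2: eliminating its row and column leaves {C, D, E, F}.
Row 4, column 3: eliminating its row and column leaves {C, E}.
Row 4, column 5: eliminating its row and column leaves {C, D}.
Row 5, column 1: eliminating its row and column leaves {A, C}.
Row 5, column 2: eliminating its row and column leaves {C, D, E}.
Row 5, column 3: eliminating its row and column leaves {C, E}.
Row 5, column 5: eliminating its row and column leaves {A, C, D}.
Row 6, column 2: eliminating its row and column leaves {C}.
Enumerating the assignments across these blanks that avoid any row or column repeat gives 3 completions.

3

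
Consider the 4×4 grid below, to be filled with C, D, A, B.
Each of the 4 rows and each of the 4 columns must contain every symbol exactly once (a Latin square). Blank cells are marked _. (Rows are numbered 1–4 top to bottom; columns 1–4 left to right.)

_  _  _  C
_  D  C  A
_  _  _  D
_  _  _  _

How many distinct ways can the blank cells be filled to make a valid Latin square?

Row 1, column 1: eliminating its row and column leaves {D, A, B}.
Row 1, column 2: eliminating its row and column leaves {A, B}.
Row 1, column 3: eliminating its row and column leaves {D, A, B}.
Row 2, column 1: eliminating its row and column leaves {B}.
Row 3, column 1: eliminating its row and column leaves {C, A, B}.
Row 3, column 2: eliminating its row and column leaves {C, A, B}.
Row 3, column 3: eliminating its row and column leaves {A, B}.
Row 4, column 1: eliminating its row and column leaves {C, D, A, B}.
Row 4, column 2: eliminating its row and column leaves {C, A, B}.
Row 4, column 3: eliminating its row and column leaves {D, A, B}.
Row 4, column 4: eliminating its row and column leaves {B}.
Enumerating the assignments across these blanks that avoid any row or column repeat gives 4 completions.

4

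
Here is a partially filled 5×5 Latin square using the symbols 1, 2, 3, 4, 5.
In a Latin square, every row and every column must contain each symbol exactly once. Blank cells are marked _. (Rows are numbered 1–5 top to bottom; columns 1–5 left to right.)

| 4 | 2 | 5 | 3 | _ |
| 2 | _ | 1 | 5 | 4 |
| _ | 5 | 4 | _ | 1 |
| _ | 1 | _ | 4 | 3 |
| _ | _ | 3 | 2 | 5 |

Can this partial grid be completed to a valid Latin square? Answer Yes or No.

No

Row 1, column 5: row 1 together with column 5 already contain {1, 2, 3, 4, 5} — every symbol — so nothing can go there. The grid has no valid completion.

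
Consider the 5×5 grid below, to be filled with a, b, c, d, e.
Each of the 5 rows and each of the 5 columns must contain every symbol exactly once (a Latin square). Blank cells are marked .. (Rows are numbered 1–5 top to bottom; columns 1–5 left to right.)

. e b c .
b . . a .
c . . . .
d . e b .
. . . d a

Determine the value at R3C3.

Row 1, column 1: row 1 has {b, c, e} and column 1 has {b, c, d}, leaving only a.
Row 1, column 5: row 1 has {a, b, c, e} and column 5 has {a}, leaving only d.
Row 3, column 4: row 3 has {c} and column 4 has {a, b, c, d}, leaving only e.
Row 3, column 5: row 3 has {c, e} and column 5 has {a, d}, leaving only b.
Row 4, column 5: row 4 has {b, d, e} and column 5 has {a, b, d}, leaving only c.
Row 2, column 5: row 2 has {a, b} and column 5 has {a, b, c, d}, leaving only e.
Row 4, column 2: row 4 has {b, c, d, e} and column 2 has {e}, leaving only a.
Row 3, column 2: row 3 has {b, c, e} and column 2 has {a, e}, leaving only d.
Row 3 already has {b, c, d, e} and column 3 already has {b, e}, so row 3, column 3 must be a.

a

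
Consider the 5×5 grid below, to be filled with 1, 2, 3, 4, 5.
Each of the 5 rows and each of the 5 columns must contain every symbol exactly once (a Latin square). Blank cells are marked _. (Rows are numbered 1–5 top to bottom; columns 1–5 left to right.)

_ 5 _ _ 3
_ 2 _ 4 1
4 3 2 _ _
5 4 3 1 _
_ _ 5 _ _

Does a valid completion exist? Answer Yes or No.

Row 2, column 3: row 2 together with column 3 already contain {1, 2, 3, 4, 5} — every symbol — so nothing can go there. The grid has no valid completion.

No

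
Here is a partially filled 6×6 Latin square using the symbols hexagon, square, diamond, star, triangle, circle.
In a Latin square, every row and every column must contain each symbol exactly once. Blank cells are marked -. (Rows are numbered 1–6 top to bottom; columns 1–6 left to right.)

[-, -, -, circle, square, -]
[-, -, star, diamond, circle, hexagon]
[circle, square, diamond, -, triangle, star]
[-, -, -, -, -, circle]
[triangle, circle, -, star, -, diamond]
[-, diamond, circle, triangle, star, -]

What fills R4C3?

triangle

Row 1, column 6: row 1 has {square, circle} and column 6 has {hexagon, diamond, star, circle}, leaving only triangle.
Row 1, column 3: row 1 has {square, triangle, circle} and column 3 has {diamond, star, circle}, leaving only hexagon.
Row 1, column 2: row 1 has {hexagon, square, triangle, circle} and column 2 has {square, diamond, circle}, leaving only star.
Row 1, column 1: row 1 has {hexagon, square, star, triangle, circle} and column 1 has {triangle, circle}, leaving only diamond.
Row 2, column 1: row 2 has {hexagon, diamond, star, circle} and column 1 has {diamond, triangle, circle}, leaving only square.
Row 2, column 2: row 2 has {hexagon, square, diamond, star, circle} and column 2 has {square, diamond, star, circle}, leaving only triangle.
Row 3, column 4: row 3 has {square, diamond, star, triangle, circle} and column 4 has {diamond, star, triangle, circle}, leaving only hexagon.
Row 4, column 2: row 4 has {circle} and column 2 has {square, diamond, star, triangle, circle}, leaving only hexagon.
Row 4, column 1: row 4 has {hexagon, circle} and column 1 has {square, diamond, triangle, circle}, leaving only star.
Row 4, column 4: row 4 has {hexagon, star, circle} and column 4 has {hexagon, diamond, star, triangle, circle}, leaving only square.
Row 4 already has {hexagon, square, star, circle} and column 3 already has {hexagon, diamond, star, circle}, so row 4, column 3 must be triangle.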